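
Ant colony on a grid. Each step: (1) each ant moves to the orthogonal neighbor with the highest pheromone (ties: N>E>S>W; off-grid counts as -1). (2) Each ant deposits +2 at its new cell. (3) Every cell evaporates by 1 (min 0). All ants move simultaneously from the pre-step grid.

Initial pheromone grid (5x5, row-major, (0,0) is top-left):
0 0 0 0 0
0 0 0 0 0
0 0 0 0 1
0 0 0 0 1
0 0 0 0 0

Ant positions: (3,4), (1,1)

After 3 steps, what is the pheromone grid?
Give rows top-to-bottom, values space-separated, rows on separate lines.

After step 1: ants at (2,4),(0,1)
  0 1 0 0 0
  0 0 0 0 0
  0 0 0 0 2
  0 0 0 0 0
  0 0 0 0 0
After step 2: ants at (1,4),(0,2)
  0 0 1 0 0
  0 0 0 0 1
  0 0 0 0 1
  0 0 0 0 0
  0 0 0 0 0
After step 3: ants at (2,4),(0,3)
  0 0 0 1 0
  0 0 0 0 0
  0 0 0 0 2
  0 0 0 0 0
  0 0 0 0 0

0 0 0 1 0
0 0 0 0 0
0 0 0 0 2
0 0 0 0 0
0 0 0 0 0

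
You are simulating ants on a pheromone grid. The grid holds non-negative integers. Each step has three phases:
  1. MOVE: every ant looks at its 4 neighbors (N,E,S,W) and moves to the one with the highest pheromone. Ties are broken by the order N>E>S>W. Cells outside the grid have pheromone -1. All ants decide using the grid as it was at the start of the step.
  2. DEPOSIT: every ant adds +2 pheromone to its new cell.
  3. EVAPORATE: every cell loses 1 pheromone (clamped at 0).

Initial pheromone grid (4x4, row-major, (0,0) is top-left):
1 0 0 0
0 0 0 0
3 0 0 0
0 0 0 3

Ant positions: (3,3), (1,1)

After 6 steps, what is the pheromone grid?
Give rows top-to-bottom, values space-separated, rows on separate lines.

After step 1: ants at (2,3),(0,1)
  0 1 0 0
  0 0 0 0
  2 0 0 1
  0 0 0 2
After step 2: ants at (3,3),(0,2)
  0 0 1 0
  0 0 0 0
  1 0 0 0
  0 0 0 3
After step 3: ants at (2,3),(0,3)
  0 0 0 1
  0 0 0 0
  0 0 0 1
  0 0 0 2
After step 4: ants at (3,3),(1,3)
  0 0 0 0
  0 0 0 1
  0 0 0 0
  0 0 0 3
After step 5: ants at (2,3),(0,3)
  0 0 0 1
  0 0 0 0
  0 0 0 1
  0 0 0 2
After step 6: ants at (3,3),(1,3)
  0 0 0 0
  0 0 0 1
  0 0 0 0
  0 0 0 3

0 0 0 0
0 0 0 1
0 0 0 0
0 0 0 3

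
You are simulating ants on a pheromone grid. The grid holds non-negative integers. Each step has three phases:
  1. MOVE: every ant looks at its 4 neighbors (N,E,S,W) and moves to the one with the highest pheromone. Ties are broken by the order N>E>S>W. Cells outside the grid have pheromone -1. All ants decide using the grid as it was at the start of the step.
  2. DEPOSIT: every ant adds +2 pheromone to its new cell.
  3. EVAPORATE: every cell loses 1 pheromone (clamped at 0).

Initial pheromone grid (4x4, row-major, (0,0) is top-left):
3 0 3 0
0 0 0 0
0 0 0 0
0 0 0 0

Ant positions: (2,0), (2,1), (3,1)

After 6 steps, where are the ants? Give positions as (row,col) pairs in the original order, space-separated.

Step 1: ant0:(2,0)->N->(1,0) | ant1:(2,1)->N->(1,1) | ant2:(3,1)->N->(2,1)
  grid max=2 at (0,0)
Step 2: ant0:(1,0)->N->(0,0) | ant1:(1,1)->S->(2,1) | ant2:(2,1)->N->(1,1)
  grid max=3 at (0,0)
Step 3: ant0:(0,0)->E->(0,1) | ant1:(2,1)->N->(1,1) | ant2:(1,1)->S->(2,1)
  grid max=3 at (1,1)
Step 4: ant0:(0,1)->S->(1,1) | ant1:(1,1)->S->(2,1) | ant2:(2,1)->N->(1,1)
  grid max=6 at (1,1)
Step 5: ant0:(1,1)->S->(2,1) | ant1:(2,1)->N->(1,1) | ant2:(1,1)->S->(2,1)
  grid max=7 at (1,1)
Step 6: ant0:(2,1)->N->(1,1) | ant1:(1,1)->S->(2,1) | ant2:(2,1)->N->(1,1)
  grid max=10 at (1,1)

(1,1) (2,1) (1,1)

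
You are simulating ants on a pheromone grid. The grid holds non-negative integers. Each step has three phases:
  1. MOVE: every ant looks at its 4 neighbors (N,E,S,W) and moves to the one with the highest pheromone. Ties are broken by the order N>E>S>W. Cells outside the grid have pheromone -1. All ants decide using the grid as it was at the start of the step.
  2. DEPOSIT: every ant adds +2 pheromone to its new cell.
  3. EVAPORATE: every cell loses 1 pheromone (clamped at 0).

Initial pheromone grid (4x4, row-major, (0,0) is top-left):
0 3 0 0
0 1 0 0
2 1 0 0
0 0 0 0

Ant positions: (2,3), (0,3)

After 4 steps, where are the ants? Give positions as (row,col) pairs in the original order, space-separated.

Step 1: ant0:(2,3)->N->(1,3) | ant1:(0,3)->S->(1,3)
  grid max=3 at (1,3)
Step 2: ant0:(1,3)->N->(0,3) | ant1:(1,3)->N->(0,3)
  grid max=3 at (0,3)
Step 3: ant0:(0,3)->S->(1,3) | ant1:(0,3)->S->(1,3)
  grid max=5 at (1,3)
Step 4: ant0:(1,3)->N->(0,3) | ant1:(1,3)->N->(0,3)
  grid max=5 at (0,3)

(0,3) (0,3)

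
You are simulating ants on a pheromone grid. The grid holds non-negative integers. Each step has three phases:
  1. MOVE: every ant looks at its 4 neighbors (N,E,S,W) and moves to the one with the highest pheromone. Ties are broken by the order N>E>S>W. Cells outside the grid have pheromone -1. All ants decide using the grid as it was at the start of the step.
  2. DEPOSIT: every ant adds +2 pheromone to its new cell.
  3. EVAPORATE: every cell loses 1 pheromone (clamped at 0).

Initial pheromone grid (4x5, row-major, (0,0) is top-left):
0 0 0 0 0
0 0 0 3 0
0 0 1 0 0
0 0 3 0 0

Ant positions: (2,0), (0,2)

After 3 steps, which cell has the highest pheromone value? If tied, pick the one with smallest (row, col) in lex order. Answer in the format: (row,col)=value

Answer: (1,3)=2

Derivation:
Step 1: ant0:(2,0)->N->(1,0) | ant1:(0,2)->E->(0,3)
  grid max=2 at (1,3)
Step 2: ant0:(1,0)->N->(0,0) | ant1:(0,3)->S->(1,3)
  grid max=3 at (1,3)
Step 3: ant0:(0,0)->E->(0,1) | ant1:(1,3)->N->(0,3)
  grid max=2 at (1,3)
Final grid:
  0 1 0 1 0
  0 0 0 2 0
  0 0 0 0 0
  0 0 0 0 0
Max pheromone 2 at (1,3)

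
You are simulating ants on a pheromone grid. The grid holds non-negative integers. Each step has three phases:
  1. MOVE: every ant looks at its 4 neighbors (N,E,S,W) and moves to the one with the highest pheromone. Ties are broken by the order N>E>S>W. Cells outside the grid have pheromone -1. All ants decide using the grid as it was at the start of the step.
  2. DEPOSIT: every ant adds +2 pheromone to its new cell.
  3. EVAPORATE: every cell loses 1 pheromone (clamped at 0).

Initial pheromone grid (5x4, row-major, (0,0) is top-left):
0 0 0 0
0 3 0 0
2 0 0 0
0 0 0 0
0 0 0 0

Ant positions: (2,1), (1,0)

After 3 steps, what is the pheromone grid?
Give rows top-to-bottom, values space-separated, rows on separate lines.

After step 1: ants at (1,1),(1,1)
  0 0 0 0
  0 6 0 0
  1 0 0 0
  0 0 0 0
  0 0 0 0
After step 2: ants at (0,1),(0,1)
  0 3 0 0
  0 5 0 0
  0 0 0 0
  0 0 0 0
  0 0 0 0
After step 3: ants at (1,1),(1,1)
  0 2 0 0
  0 8 0 0
  0 0 0 0
  0 0 0 0
  0 0 0 0

0 2 0 0
0 8 0 0
0 0 0 0
0 0 0 0
0 0 0 0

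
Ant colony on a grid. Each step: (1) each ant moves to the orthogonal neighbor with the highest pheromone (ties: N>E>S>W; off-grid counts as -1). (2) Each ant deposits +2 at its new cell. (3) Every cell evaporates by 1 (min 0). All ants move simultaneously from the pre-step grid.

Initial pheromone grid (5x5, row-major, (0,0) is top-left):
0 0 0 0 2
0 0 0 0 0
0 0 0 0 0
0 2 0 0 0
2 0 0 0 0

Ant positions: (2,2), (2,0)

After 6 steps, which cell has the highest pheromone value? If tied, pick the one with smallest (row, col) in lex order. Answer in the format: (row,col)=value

Answer: (0,4)=3

Derivation:
Step 1: ant0:(2,2)->N->(1,2) | ant1:(2,0)->N->(1,0)
  grid max=1 at (0,4)
Step 2: ant0:(1,2)->N->(0,2) | ant1:(1,0)->N->(0,0)
  grid max=1 at (0,0)
Step 3: ant0:(0,2)->E->(0,3) | ant1:(0,0)->E->(0,1)
  grid max=1 at (0,1)
Step 4: ant0:(0,3)->E->(0,4) | ant1:(0,1)->E->(0,2)
  grid max=1 at (0,2)
Step 5: ant0:(0,4)->S->(1,4) | ant1:(0,2)->E->(0,3)
  grid max=1 at (0,3)
Step 6: ant0:(1,4)->N->(0,4) | ant1:(0,3)->E->(0,4)
  grid max=3 at (0,4)
Final grid:
  0 0 0 0 3
  0 0 0 0 0
  0 0 0 0 0
  0 0 0 0 0
  0 0 0 0 0
Max pheromone 3 at (0,4)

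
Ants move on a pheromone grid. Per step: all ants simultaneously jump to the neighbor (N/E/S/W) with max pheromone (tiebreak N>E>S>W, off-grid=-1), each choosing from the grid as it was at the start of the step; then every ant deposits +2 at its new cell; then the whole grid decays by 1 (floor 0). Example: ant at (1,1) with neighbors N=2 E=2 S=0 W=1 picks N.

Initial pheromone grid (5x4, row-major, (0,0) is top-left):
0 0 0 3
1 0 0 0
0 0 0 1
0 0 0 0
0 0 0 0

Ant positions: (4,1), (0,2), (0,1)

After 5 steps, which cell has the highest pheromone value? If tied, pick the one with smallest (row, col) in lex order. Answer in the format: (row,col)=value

Answer: (0,3)=8

Derivation:
Step 1: ant0:(4,1)->N->(3,1) | ant1:(0,2)->E->(0,3) | ant2:(0,1)->E->(0,2)
  grid max=4 at (0,3)
Step 2: ant0:(3,1)->N->(2,1) | ant1:(0,3)->W->(0,2) | ant2:(0,2)->E->(0,3)
  grid max=5 at (0,3)
Step 3: ant0:(2,1)->N->(1,1) | ant1:(0,2)->E->(0,3) | ant2:(0,3)->W->(0,2)
  grid max=6 at (0,3)
Step 4: ant0:(1,1)->N->(0,1) | ant1:(0,3)->W->(0,2) | ant2:(0,2)->E->(0,3)
  grid max=7 at (0,3)
Step 5: ant0:(0,1)->E->(0,2) | ant1:(0,2)->E->(0,3) | ant2:(0,3)->W->(0,2)
  grid max=8 at (0,3)
Final grid:
  0 0 7 8
  0 0 0 0
  0 0 0 0
  0 0 0 0
  0 0 0 0
Max pheromone 8 at (0,3)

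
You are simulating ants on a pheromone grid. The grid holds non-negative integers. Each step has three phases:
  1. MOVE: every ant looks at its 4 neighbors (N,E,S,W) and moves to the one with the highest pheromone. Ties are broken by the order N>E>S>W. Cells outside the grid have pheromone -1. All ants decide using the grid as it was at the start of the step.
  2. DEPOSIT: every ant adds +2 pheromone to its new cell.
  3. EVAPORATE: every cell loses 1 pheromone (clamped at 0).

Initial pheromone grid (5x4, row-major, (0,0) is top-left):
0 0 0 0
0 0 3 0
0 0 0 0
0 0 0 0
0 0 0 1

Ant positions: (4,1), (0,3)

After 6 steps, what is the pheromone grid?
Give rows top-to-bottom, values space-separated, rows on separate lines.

After step 1: ants at (3,1),(1,3)
  0 0 0 0
  0 0 2 1
  0 0 0 0
  0 1 0 0
  0 0 0 0
After step 2: ants at (2,1),(1,2)
  0 0 0 0
  0 0 3 0
  0 1 0 0
  0 0 0 0
  0 0 0 0
After step 3: ants at (1,1),(0,2)
  0 0 1 0
  0 1 2 0
  0 0 0 0
  0 0 0 0
  0 0 0 0
After step 4: ants at (1,2),(1,2)
  0 0 0 0
  0 0 5 0
  0 0 0 0
  0 0 0 0
  0 0 0 0
After step 5: ants at (0,2),(0,2)
  0 0 3 0
  0 0 4 0
  0 0 0 0
  0 0 0 0
  0 0 0 0
After step 6: ants at (1,2),(1,2)
  0 0 2 0
  0 0 7 0
  0 0 0 0
  0 0 0 0
  0 0 0 0

0 0 2 0
0 0 7 0
0 0 0 0
0 0 0 0
0 0 0 0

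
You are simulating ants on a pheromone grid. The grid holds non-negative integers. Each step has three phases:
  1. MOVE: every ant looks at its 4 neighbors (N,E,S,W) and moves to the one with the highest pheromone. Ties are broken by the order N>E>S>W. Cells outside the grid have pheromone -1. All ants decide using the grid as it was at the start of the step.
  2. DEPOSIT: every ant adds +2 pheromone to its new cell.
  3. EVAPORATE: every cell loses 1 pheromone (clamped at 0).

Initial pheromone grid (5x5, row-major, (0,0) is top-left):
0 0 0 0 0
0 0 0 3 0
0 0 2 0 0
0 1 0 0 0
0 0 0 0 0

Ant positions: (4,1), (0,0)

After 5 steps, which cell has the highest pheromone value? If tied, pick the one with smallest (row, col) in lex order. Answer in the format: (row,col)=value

Answer: (3,1)=2

Derivation:
Step 1: ant0:(4,1)->N->(3,1) | ant1:(0,0)->E->(0,1)
  grid max=2 at (1,3)
Step 2: ant0:(3,1)->N->(2,1) | ant1:(0,1)->E->(0,2)
  grid max=1 at (0,2)
Step 3: ant0:(2,1)->S->(3,1) | ant1:(0,2)->E->(0,3)
  grid max=2 at (3,1)
Step 4: ant0:(3,1)->N->(2,1) | ant1:(0,3)->E->(0,4)
  grid max=1 at (0,4)
Step 5: ant0:(2,1)->S->(3,1) | ant1:(0,4)->S->(1,4)
  grid max=2 at (3,1)
Final grid:
  0 0 0 0 0
  0 0 0 0 1
  0 0 0 0 0
  0 2 0 0 0
  0 0 0 0 0
Max pheromone 2 at (3,1)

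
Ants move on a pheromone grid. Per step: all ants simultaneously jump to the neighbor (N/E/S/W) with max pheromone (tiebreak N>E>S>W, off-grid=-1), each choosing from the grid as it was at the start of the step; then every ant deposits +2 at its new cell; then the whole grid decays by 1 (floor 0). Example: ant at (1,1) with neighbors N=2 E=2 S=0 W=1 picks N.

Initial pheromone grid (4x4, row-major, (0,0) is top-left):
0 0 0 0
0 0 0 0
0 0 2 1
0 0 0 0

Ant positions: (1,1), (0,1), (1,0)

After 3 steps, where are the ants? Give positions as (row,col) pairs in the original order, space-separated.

Step 1: ant0:(1,1)->N->(0,1) | ant1:(0,1)->E->(0,2) | ant2:(1,0)->N->(0,0)
  grid max=1 at (0,0)
Step 2: ant0:(0,1)->E->(0,2) | ant1:(0,2)->W->(0,1) | ant2:(0,0)->E->(0,1)
  grid max=4 at (0,1)
Step 3: ant0:(0,2)->W->(0,1) | ant1:(0,1)->E->(0,2) | ant2:(0,1)->E->(0,2)
  grid max=5 at (0,1)

(0,1) (0,2) (0,2)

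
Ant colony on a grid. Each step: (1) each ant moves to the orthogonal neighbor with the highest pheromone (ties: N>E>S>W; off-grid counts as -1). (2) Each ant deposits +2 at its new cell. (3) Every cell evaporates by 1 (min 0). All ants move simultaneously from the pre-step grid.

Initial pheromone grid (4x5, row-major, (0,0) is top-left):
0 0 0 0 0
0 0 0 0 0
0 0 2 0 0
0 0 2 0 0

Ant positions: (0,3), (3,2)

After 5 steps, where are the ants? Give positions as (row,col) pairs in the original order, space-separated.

Step 1: ant0:(0,3)->E->(0,4) | ant1:(3,2)->N->(2,2)
  grid max=3 at (2,2)
Step 2: ant0:(0,4)->S->(1,4) | ant1:(2,2)->S->(3,2)
  grid max=2 at (2,2)
Step 3: ant0:(1,4)->N->(0,4) | ant1:(3,2)->N->(2,2)
  grid max=3 at (2,2)
Step 4: ant0:(0,4)->S->(1,4) | ant1:(2,2)->S->(3,2)
  grid max=2 at (2,2)
Step 5: ant0:(1,4)->N->(0,4) | ant1:(3,2)->N->(2,2)
  grid max=3 at (2,2)

(0,4) (2,2)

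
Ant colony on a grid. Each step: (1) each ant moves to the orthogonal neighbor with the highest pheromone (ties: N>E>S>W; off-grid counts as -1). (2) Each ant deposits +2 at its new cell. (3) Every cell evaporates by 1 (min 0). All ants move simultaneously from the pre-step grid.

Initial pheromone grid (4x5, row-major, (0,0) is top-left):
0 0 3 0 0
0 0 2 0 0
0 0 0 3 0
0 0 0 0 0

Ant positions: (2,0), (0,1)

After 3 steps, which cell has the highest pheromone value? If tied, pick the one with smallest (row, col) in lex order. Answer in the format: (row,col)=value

Step 1: ant0:(2,0)->N->(1,0) | ant1:(0,1)->E->(0,2)
  grid max=4 at (0,2)
Step 2: ant0:(1,0)->N->(0,0) | ant1:(0,2)->S->(1,2)
  grid max=3 at (0,2)
Step 3: ant0:(0,0)->E->(0,1) | ant1:(1,2)->N->(0,2)
  grid max=4 at (0,2)
Final grid:
  0 1 4 0 0
  0 0 1 0 0
  0 0 0 0 0
  0 0 0 0 0
Max pheromone 4 at (0,2)

Answer: (0,2)=4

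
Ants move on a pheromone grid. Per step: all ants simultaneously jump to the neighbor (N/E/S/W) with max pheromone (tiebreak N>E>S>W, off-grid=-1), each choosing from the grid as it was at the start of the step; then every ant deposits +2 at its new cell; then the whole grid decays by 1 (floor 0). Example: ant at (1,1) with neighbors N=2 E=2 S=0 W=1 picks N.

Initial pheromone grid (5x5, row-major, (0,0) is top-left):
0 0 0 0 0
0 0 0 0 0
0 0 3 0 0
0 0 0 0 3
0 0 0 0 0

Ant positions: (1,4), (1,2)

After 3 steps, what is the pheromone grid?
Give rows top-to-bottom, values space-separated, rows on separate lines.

After step 1: ants at (0,4),(2,2)
  0 0 0 0 1
  0 0 0 0 0
  0 0 4 0 0
  0 0 0 0 2
  0 0 0 0 0
After step 2: ants at (1,4),(1,2)
  0 0 0 0 0
  0 0 1 0 1
  0 0 3 0 0
  0 0 0 0 1
  0 0 0 0 0
After step 3: ants at (0,4),(2,2)
  0 0 0 0 1
  0 0 0 0 0
  0 0 4 0 0
  0 0 0 0 0
  0 0 0 0 0

0 0 0 0 1
0 0 0 0 0
0 0 4 0 0
0 0 0 0 0
0 0 0 0 0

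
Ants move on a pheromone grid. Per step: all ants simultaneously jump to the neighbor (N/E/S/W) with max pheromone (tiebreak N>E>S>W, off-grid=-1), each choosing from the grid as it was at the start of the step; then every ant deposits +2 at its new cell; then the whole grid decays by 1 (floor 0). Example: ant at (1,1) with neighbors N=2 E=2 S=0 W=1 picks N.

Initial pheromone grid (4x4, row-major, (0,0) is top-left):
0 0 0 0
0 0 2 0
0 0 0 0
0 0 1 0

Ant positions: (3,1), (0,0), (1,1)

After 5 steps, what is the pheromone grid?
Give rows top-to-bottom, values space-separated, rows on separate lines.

After step 1: ants at (3,2),(0,1),(1,2)
  0 1 0 0
  0 0 3 0
  0 0 0 0
  0 0 2 0
After step 2: ants at (2,2),(0,2),(0,2)
  0 0 3 0
  0 0 2 0
  0 0 1 0
  0 0 1 0
After step 3: ants at (1,2),(1,2),(1,2)
  0 0 2 0
  0 0 7 0
  0 0 0 0
  0 0 0 0
After step 4: ants at (0,2),(0,2),(0,2)
  0 0 7 0
  0 0 6 0
  0 0 0 0
  0 0 0 0
After step 5: ants at (1,2),(1,2),(1,2)
  0 0 6 0
  0 0 11 0
  0 0 0 0
  0 0 0 0

0 0 6 0
0 0 11 0
0 0 0 0
0 0 0 0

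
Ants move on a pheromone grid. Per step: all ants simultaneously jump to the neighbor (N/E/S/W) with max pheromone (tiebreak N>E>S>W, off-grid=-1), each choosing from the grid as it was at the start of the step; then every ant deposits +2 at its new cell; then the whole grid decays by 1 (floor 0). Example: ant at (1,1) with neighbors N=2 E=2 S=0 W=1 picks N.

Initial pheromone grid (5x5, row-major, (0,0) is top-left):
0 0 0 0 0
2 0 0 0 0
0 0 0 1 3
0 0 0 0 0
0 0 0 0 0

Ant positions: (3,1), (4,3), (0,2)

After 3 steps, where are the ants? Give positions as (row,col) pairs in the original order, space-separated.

Step 1: ant0:(3,1)->N->(2,1) | ant1:(4,3)->N->(3,3) | ant2:(0,2)->E->(0,3)
  grid max=2 at (2,4)
Step 2: ant0:(2,1)->N->(1,1) | ant1:(3,3)->N->(2,3) | ant2:(0,3)->E->(0,4)
  grid max=1 at (0,4)
Step 3: ant0:(1,1)->N->(0,1) | ant1:(2,3)->E->(2,4) | ant2:(0,4)->S->(1,4)
  grid max=2 at (2,4)

(0,1) (2,4) (1,4)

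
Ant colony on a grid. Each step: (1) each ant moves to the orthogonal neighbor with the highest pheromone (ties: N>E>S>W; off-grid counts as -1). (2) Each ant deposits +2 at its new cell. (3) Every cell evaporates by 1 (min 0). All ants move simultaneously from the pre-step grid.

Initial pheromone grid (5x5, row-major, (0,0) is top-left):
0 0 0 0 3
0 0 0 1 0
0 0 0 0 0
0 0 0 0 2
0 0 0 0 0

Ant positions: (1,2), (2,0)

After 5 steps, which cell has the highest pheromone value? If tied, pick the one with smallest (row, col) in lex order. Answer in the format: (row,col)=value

Step 1: ant0:(1,2)->E->(1,3) | ant1:(2,0)->N->(1,0)
  grid max=2 at (0,4)
Step 2: ant0:(1,3)->N->(0,3) | ant1:(1,0)->N->(0,0)
  grid max=1 at (0,0)
Step 3: ant0:(0,3)->E->(0,4) | ant1:(0,0)->E->(0,1)
  grid max=2 at (0,4)
Step 4: ant0:(0,4)->S->(1,4) | ant1:(0,1)->E->(0,2)
  grid max=1 at (0,2)
Step 5: ant0:(1,4)->N->(0,4) | ant1:(0,2)->E->(0,3)
  grid max=2 at (0,4)
Final grid:
  0 0 0 1 2
  0 0 0 0 0
  0 0 0 0 0
  0 0 0 0 0
  0 0 0 0 0
Max pheromone 2 at (0,4)

Answer: (0,4)=2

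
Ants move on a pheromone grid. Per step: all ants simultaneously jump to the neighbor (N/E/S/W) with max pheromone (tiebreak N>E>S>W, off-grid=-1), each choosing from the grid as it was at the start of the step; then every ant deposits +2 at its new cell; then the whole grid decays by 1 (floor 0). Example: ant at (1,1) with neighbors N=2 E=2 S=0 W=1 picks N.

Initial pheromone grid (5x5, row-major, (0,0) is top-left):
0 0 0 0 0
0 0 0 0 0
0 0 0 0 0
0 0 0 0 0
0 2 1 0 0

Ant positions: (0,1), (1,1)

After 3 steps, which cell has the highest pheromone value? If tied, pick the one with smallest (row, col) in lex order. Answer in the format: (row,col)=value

Answer: (0,1)=3

Derivation:
Step 1: ant0:(0,1)->E->(0,2) | ant1:(1,1)->N->(0,1)
  grid max=1 at (0,1)
Step 2: ant0:(0,2)->W->(0,1) | ant1:(0,1)->E->(0,2)
  grid max=2 at (0,1)
Step 3: ant0:(0,1)->E->(0,2) | ant1:(0,2)->W->(0,1)
  grid max=3 at (0,1)
Final grid:
  0 3 3 0 0
  0 0 0 0 0
  0 0 0 0 0
  0 0 0 0 0
  0 0 0 0 0
Max pheromone 3 at (0,1)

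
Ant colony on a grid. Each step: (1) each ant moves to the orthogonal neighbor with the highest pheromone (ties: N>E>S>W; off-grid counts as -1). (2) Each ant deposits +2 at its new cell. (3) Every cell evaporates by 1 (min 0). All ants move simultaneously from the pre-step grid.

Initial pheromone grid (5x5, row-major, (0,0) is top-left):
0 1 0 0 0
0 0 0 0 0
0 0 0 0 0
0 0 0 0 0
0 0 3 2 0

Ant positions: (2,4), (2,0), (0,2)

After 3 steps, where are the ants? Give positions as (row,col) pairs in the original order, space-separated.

Step 1: ant0:(2,4)->N->(1,4) | ant1:(2,0)->N->(1,0) | ant2:(0,2)->W->(0,1)
  grid max=2 at (0,1)
Step 2: ant0:(1,4)->N->(0,4) | ant1:(1,0)->N->(0,0) | ant2:(0,1)->E->(0,2)
  grid max=1 at (0,0)
Step 3: ant0:(0,4)->S->(1,4) | ant1:(0,0)->E->(0,1) | ant2:(0,2)->W->(0,1)
  grid max=4 at (0,1)

(1,4) (0,1) (0,1)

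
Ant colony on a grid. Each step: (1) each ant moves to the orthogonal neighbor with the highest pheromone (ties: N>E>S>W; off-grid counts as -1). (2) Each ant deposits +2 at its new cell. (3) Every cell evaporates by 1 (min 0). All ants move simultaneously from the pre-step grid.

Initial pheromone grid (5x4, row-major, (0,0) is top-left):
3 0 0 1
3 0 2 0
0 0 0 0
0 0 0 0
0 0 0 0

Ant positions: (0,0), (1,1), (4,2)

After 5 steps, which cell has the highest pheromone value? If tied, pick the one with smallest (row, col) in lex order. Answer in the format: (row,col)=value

Answer: (1,0)=10

Derivation:
Step 1: ant0:(0,0)->S->(1,0) | ant1:(1,1)->W->(1,0) | ant2:(4,2)->N->(3,2)
  grid max=6 at (1,0)
Step 2: ant0:(1,0)->N->(0,0) | ant1:(1,0)->N->(0,0) | ant2:(3,2)->N->(2,2)
  grid max=5 at (0,0)
Step 3: ant0:(0,0)->S->(1,0) | ant1:(0,0)->S->(1,0) | ant2:(2,2)->N->(1,2)
  grid max=8 at (1,0)
Step 4: ant0:(1,0)->N->(0,0) | ant1:(1,0)->N->(0,0) | ant2:(1,2)->N->(0,2)
  grid max=7 at (0,0)
Step 5: ant0:(0,0)->S->(1,0) | ant1:(0,0)->S->(1,0) | ant2:(0,2)->E->(0,3)
  grid max=10 at (1,0)
Final grid:
  6 0 0 1
  10 0 0 0
  0 0 0 0
  0 0 0 0
  0 0 0 0
Max pheromone 10 at (1,0)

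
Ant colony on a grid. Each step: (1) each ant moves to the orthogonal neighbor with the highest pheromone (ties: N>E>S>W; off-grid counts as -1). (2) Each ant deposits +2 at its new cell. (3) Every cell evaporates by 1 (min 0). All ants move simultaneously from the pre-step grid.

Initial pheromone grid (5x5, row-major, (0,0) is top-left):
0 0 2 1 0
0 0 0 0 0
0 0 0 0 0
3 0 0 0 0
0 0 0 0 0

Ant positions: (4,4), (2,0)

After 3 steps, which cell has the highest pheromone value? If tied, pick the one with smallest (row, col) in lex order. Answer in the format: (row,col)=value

Answer: (3,0)=4

Derivation:
Step 1: ant0:(4,4)->N->(3,4) | ant1:(2,0)->S->(3,0)
  grid max=4 at (3,0)
Step 2: ant0:(3,4)->N->(2,4) | ant1:(3,0)->N->(2,0)
  grid max=3 at (3,0)
Step 3: ant0:(2,4)->N->(1,4) | ant1:(2,0)->S->(3,0)
  grid max=4 at (3,0)
Final grid:
  0 0 0 0 0
  0 0 0 0 1
  0 0 0 0 0
  4 0 0 0 0
  0 0 0 0 0
Max pheromone 4 at (3,0)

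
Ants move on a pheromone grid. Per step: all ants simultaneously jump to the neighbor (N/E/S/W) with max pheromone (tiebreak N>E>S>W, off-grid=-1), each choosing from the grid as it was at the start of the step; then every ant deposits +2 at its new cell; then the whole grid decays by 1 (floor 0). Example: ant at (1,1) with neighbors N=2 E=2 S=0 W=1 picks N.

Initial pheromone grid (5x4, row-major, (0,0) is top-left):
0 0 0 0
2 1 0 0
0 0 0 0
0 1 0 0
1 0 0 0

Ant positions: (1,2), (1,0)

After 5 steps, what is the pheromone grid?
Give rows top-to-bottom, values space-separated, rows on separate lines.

After step 1: ants at (1,1),(1,1)
  0 0 0 0
  1 4 0 0
  0 0 0 0
  0 0 0 0
  0 0 0 0
After step 2: ants at (1,0),(1,0)
  0 0 0 0
  4 3 0 0
  0 0 0 0
  0 0 0 0
  0 0 0 0
After step 3: ants at (1,1),(1,1)
  0 0 0 0
  3 6 0 0
  0 0 0 0
  0 0 0 0
  0 0 0 0
After step 4: ants at (1,0),(1,0)
  0 0 0 0
  6 5 0 0
  0 0 0 0
  0 0 0 0
  0 0 0 0
After step 5: ants at (1,1),(1,1)
  0 0 0 0
  5 8 0 0
  0 0 0 0
  0 0 0 0
  0 0 0 0

0 0 0 0
5 8 0 0
0 0 0 0
0 0 0 0
0 0 0 0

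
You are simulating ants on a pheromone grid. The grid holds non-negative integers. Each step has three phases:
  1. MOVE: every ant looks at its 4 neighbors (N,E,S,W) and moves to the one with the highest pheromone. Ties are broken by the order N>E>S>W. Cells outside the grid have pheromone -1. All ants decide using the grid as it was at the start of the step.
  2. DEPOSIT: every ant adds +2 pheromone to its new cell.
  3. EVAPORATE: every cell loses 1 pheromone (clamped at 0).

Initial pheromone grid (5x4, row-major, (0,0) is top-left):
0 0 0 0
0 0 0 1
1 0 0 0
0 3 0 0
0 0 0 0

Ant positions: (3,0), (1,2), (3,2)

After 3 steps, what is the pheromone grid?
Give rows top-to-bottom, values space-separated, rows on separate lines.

After step 1: ants at (3,1),(1,3),(3,1)
  0 0 0 0
  0 0 0 2
  0 0 0 0
  0 6 0 0
  0 0 0 0
After step 2: ants at (2,1),(0,3),(2,1)
  0 0 0 1
  0 0 0 1
  0 3 0 0
  0 5 0 0
  0 0 0 0
After step 3: ants at (3,1),(1,3),(3,1)
  0 0 0 0
  0 0 0 2
  0 2 0 0
  0 8 0 0
  0 0 0 0

0 0 0 0
0 0 0 2
0 2 0 0
0 8 0 0
0 0 0 0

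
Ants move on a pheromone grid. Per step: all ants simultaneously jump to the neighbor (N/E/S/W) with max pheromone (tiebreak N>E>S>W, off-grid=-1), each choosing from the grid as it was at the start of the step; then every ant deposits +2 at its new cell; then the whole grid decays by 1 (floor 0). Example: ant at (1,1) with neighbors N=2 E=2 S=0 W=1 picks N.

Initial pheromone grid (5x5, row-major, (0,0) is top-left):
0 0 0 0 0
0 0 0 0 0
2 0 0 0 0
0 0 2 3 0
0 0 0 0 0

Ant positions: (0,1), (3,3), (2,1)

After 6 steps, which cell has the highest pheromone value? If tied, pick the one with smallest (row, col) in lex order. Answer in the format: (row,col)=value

Step 1: ant0:(0,1)->E->(0,2) | ant1:(3,3)->W->(3,2) | ant2:(2,1)->W->(2,0)
  grid max=3 at (2,0)
Step 2: ant0:(0,2)->E->(0,3) | ant1:(3,2)->E->(3,3) | ant2:(2,0)->N->(1,0)
  grid max=3 at (3,3)
Step 3: ant0:(0,3)->E->(0,4) | ant1:(3,3)->W->(3,2) | ant2:(1,0)->S->(2,0)
  grid max=3 at (2,0)
Step 4: ant0:(0,4)->S->(1,4) | ant1:(3,2)->E->(3,3) | ant2:(2,0)->N->(1,0)
  grid max=3 at (3,3)
Step 5: ant0:(1,4)->N->(0,4) | ant1:(3,3)->W->(3,2) | ant2:(1,0)->S->(2,0)
  grid max=3 at (2,0)
Step 6: ant0:(0,4)->S->(1,4) | ant1:(3,2)->E->(3,3) | ant2:(2,0)->N->(1,0)
  grid max=3 at (3,3)
Final grid:
  0 0 0 0 0
  1 0 0 0 1
  2 0 0 0 0
  0 0 2 3 0
  0 0 0 0 0
Max pheromone 3 at (3,3)

Answer: (3,3)=3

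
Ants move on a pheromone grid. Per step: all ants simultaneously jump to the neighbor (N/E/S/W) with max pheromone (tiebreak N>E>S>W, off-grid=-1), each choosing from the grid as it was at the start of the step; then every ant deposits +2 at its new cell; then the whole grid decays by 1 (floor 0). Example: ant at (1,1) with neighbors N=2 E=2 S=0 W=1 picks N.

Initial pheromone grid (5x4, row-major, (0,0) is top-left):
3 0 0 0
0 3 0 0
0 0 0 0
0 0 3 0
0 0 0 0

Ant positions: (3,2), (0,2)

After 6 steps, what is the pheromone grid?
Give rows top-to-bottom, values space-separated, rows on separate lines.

After step 1: ants at (2,2),(0,3)
  2 0 0 1
  0 2 0 0
  0 0 1 0
  0 0 2 0
  0 0 0 0
After step 2: ants at (3,2),(1,3)
  1 0 0 0
  0 1 0 1
  0 0 0 0
  0 0 3 0
  0 0 0 0
After step 3: ants at (2,2),(0,3)
  0 0 0 1
  0 0 0 0
  0 0 1 0
  0 0 2 0
  0 0 0 0
After step 4: ants at (3,2),(1,3)
  0 0 0 0
  0 0 0 1
  0 0 0 0
  0 0 3 0
  0 0 0 0
After step 5: ants at (2,2),(0,3)
  0 0 0 1
  0 0 0 0
  0 0 1 0
  0 0 2 0
  0 0 0 0
After step 6: ants at (3,2),(1,3)
  0 0 0 0
  0 0 0 1
  0 0 0 0
  0 0 3 0
  0 0 0 0

0 0 0 0
0 0 0 1
0 0 0 0
0 0 3 0
0 0 0 0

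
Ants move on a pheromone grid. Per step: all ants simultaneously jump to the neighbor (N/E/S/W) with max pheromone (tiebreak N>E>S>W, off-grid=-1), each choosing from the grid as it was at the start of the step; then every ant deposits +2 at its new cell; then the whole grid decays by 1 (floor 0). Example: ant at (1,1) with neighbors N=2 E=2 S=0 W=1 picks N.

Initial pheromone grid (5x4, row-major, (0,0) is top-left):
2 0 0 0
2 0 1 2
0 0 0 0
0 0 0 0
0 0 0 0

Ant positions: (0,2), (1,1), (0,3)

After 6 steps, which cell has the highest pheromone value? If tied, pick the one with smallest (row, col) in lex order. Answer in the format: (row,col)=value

Step 1: ant0:(0,2)->S->(1,2) | ant1:(1,1)->W->(1,0) | ant2:(0,3)->S->(1,3)
  grid max=3 at (1,0)
Step 2: ant0:(1,2)->E->(1,3) | ant1:(1,0)->N->(0,0) | ant2:(1,3)->W->(1,2)
  grid max=4 at (1,3)
Step 3: ant0:(1,3)->W->(1,2) | ant1:(0,0)->S->(1,0) | ant2:(1,2)->E->(1,3)
  grid max=5 at (1,3)
Step 4: ant0:(1,2)->E->(1,3) | ant1:(1,0)->N->(0,0) | ant2:(1,3)->W->(1,2)
  grid max=6 at (1,3)
Step 5: ant0:(1,3)->W->(1,2) | ant1:(0,0)->S->(1,0) | ant2:(1,2)->E->(1,3)
  grid max=7 at (1,3)
Step 6: ant0:(1,2)->E->(1,3) | ant1:(1,0)->N->(0,0) | ant2:(1,3)->W->(1,2)
  grid max=8 at (1,3)
Final grid:
  2 0 0 0
  2 0 7 8
  0 0 0 0
  0 0 0 0
  0 0 0 0
Max pheromone 8 at (1,3)

Answer: (1,3)=8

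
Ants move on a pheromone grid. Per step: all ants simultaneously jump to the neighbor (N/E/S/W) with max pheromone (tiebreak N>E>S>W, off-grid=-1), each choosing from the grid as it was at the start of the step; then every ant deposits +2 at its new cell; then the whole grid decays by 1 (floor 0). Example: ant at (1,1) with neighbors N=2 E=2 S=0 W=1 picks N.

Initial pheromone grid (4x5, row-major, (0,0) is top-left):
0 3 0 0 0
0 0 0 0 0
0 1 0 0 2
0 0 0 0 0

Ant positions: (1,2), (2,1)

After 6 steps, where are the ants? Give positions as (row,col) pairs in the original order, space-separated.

Step 1: ant0:(1,2)->N->(0,2) | ant1:(2,1)->N->(1,1)
  grid max=2 at (0,1)
Step 2: ant0:(0,2)->W->(0,1) | ant1:(1,1)->N->(0,1)
  grid max=5 at (0,1)
Step 3: ant0:(0,1)->E->(0,2) | ant1:(0,1)->E->(0,2)
  grid max=4 at (0,1)
Step 4: ant0:(0,2)->W->(0,1) | ant1:(0,2)->W->(0,1)
  grid max=7 at (0,1)
Step 5: ant0:(0,1)->E->(0,2) | ant1:(0,1)->E->(0,2)
  grid max=6 at (0,1)
Step 6: ant0:(0,2)->W->(0,1) | ant1:(0,2)->W->(0,1)
  grid max=9 at (0,1)

(0,1) (0,1)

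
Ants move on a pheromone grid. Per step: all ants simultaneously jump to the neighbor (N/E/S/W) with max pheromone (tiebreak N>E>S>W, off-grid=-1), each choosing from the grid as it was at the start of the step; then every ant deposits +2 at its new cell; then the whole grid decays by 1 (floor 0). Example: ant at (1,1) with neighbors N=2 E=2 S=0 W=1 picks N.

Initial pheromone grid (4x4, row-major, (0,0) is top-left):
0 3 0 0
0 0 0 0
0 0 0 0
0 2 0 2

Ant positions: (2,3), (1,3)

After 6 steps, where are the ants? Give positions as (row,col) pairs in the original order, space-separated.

Step 1: ant0:(2,3)->S->(3,3) | ant1:(1,3)->N->(0,3)
  grid max=3 at (3,3)
Step 2: ant0:(3,3)->N->(2,3) | ant1:(0,3)->S->(1,3)
  grid max=2 at (3,3)
Step 3: ant0:(2,3)->S->(3,3) | ant1:(1,3)->S->(2,3)
  grid max=3 at (3,3)
Step 4: ant0:(3,3)->N->(2,3) | ant1:(2,3)->S->(3,3)
  grid max=4 at (3,3)
Step 5: ant0:(2,3)->S->(3,3) | ant1:(3,3)->N->(2,3)
  grid max=5 at (3,3)
Step 6: ant0:(3,3)->N->(2,3) | ant1:(2,3)->S->(3,3)
  grid max=6 at (3,3)

(2,3) (3,3)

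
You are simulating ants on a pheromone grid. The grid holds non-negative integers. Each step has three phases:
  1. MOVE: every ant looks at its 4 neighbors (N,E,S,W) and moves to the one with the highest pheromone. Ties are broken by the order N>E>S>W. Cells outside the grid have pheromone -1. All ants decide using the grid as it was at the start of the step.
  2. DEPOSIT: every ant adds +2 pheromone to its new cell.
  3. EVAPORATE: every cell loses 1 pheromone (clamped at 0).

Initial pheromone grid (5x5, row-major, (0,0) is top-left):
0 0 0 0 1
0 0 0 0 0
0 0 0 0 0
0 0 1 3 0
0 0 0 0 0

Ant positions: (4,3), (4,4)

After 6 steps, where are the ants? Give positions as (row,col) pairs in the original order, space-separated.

Step 1: ant0:(4,3)->N->(3,3) | ant1:(4,4)->N->(3,4)
  grid max=4 at (3,3)
Step 2: ant0:(3,3)->E->(3,4) | ant1:(3,4)->W->(3,3)
  grid max=5 at (3,3)
Step 3: ant0:(3,4)->W->(3,3) | ant1:(3,3)->E->(3,4)
  grid max=6 at (3,3)
Step 4: ant0:(3,3)->E->(3,4) | ant1:(3,4)->W->(3,3)
  grid max=7 at (3,3)
Step 5: ant0:(3,4)->W->(3,3) | ant1:(3,3)->E->(3,4)
  grid max=8 at (3,3)
Step 6: ant0:(3,3)->E->(3,4) | ant1:(3,4)->W->(3,3)
  grid max=9 at (3,3)

(3,4) (3,3)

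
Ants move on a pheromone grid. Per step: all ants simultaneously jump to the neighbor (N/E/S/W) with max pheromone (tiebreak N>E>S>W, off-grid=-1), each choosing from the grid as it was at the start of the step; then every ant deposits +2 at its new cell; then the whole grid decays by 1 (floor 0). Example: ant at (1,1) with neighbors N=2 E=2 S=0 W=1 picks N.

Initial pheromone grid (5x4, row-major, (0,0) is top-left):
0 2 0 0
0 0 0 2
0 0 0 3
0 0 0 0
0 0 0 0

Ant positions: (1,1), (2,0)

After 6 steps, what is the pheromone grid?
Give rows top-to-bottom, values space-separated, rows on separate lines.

After step 1: ants at (0,1),(1,0)
  0 3 0 0
  1 0 0 1
  0 0 0 2
  0 0 0 0
  0 0 0 0
After step 2: ants at (0,2),(0,0)
  1 2 1 0
  0 0 0 0
  0 0 0 1
  0 0 0 0
  0 0 0 0
After step 3: ants at (0,1),(0,1)
  0 5 0 0
  0 0 0 0
  0 0 0 0
  0 0 0 0
  0 0 0 0
After step 4: ants at (0,2),(0,2)
  0 4 3 0
  0 0 0 0
  0 0 0 0
  0 0 0 0
  0 0 0 0
After step 5: ants at (0,1),(0,1)
  0 7 2 0
  0 0 0 0
  0 0 0 0
  0 0 0 0
  0 0 0 0
After step 6: ants at (0,2),(0,2)
  0 6 5 0
  0 0 0 0
  0 0 0 0
  0 0 0 0
  0 0 0 0

0 6 5 0
0 0 0 0
0 0 0 0
0 0 0 0
0 0 0 0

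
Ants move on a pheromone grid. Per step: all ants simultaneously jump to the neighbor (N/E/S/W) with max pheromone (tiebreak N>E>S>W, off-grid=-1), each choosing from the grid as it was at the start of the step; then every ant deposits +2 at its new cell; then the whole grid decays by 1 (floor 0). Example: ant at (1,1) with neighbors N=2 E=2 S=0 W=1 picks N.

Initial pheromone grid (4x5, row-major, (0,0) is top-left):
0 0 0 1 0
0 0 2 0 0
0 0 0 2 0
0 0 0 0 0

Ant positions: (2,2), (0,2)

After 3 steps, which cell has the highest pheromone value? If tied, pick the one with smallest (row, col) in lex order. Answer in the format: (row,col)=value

Answer: (1,2)=7

Derivation:
Step 1: ant0:(2,2)->N->(1,2) | ant1:(0,2)->S->(1,2)
  grid max=5 at (1,2)
Step 2: ant0:(1,2)->N->(0,2) | ant1:(1,2)->N->(0,2)
  grid max=4 at (1,2)
Step 3: ant0:(0,2)->S->(1,2) | ant1:(0,2)->S->(1,2)
  grid max=7 at (1,2)
Final grid:
  0 0 2 0 0
  0 0 7 0 0
  0 0 0 0 0
  0 0 0 0 0
Max pheromone 7 at (1,2)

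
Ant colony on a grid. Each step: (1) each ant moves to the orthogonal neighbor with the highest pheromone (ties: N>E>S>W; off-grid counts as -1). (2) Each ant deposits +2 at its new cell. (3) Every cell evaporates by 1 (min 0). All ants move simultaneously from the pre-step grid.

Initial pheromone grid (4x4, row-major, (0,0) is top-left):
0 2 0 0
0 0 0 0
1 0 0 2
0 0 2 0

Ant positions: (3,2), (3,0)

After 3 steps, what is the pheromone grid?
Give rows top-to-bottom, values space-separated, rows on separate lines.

After step 1: ants at (2,2),(2,0)
  0 1 0 0
  0 0 0 0
  2 0 1 1
  0 0 1 0
After step 2: ants at (2,3),(1,0)
  0 0 0 0
  1 0 0 0
  1 0 0 2
  0 0 0 0
After step 3: ants at (1,3),(2,0)
  0 0 0 0
  0 0 0 1
  2 0 0 1
  0 0 0 0

0 0 0 0
0 0 0 1
2 0 0 1
0 0 0 0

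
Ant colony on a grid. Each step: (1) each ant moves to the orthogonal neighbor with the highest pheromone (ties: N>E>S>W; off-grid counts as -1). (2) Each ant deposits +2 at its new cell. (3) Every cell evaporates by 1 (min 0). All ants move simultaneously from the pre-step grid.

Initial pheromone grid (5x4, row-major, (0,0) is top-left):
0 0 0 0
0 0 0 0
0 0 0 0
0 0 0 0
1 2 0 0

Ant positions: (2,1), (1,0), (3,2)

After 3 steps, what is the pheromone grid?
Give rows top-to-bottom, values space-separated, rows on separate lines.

After step 1: ants at (1,1),(0,0),(2,2)
  1 0 0 0
  0 1 0 0
  0 0 1 0
  0 0 0 0
  0 1 0 0
After step 2: ants at (0,1),(0,1),(1,2)
  0 3 0 0
  0 0 1 0
  0 0 0 0
  0 0 0 0
  0 0 0 0
After step 3: ants at (0,2),(0,2),(0,2)
  0 2 5 0
  0 0 0 0
  0 0 0 0
  0 0 0 0
  0 0 0 0

0 2 5 0
0 0 0 0
0 0 0 0
0 0 0 0
0 0 0 0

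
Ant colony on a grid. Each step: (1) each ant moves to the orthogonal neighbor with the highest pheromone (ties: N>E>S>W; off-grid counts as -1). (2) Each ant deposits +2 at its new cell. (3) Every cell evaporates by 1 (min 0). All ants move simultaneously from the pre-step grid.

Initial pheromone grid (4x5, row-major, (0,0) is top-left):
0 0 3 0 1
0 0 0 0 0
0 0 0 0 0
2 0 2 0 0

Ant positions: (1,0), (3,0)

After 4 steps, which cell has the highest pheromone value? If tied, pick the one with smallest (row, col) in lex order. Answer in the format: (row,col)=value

Answer: (3,0)=2

Derivation:
Step 1: ant0:(1,0)->N->(0,0) | ant1:(3,0)->N->(2,0)
  grid max=2 at (0,2)
Step 2: ant0:(0,0)->E->(0,1) | ant1:(2,0)->S->(3,0)
  grid max=2 at (3,0)
Step 3: ant0:(0,1)->E->(0,2) | ant1:(3,0)->N->(2,0)
  grid max=2 at (0,2)
Step 4: ant0:(0,2)->E->(0,3) | ant1:(2,0)->S->(3,0)
  grid max=2 at (3,0)
Final grid:
  0 0 1 1 0
  0 0 0 0 0
  0 0 0 0 0
  2 0 0 0 0
Max pheromone 2 at (3,0)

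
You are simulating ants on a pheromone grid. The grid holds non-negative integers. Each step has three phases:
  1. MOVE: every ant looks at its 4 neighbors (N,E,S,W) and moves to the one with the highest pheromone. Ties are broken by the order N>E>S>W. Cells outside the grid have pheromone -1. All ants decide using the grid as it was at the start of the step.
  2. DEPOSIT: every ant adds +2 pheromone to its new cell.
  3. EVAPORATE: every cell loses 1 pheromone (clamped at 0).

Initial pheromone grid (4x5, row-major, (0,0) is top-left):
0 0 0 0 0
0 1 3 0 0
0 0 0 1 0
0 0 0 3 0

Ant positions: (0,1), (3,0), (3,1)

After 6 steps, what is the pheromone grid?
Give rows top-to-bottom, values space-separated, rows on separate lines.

After step 1: ants at (1,1),(2,0),(2,1)
  0 0 0 0 0
  0 2 2 0 0
  1 1 0 0 0
  0 0 0 2 0
After step 2: ants at (1,2),(2,1),(1,1)
  0 0 0 0 0
  0 3 3 0 0
  0 2 0 0 0
  0 0 0 1 0
After step 3: ants at (1,1),(1,1),(1,2)
  0 0 0 0 0
  0 6 4 0 0
  0 1 0 0 0
  0 0 0 0 0
After step 4: ants at (1,2),(1,2),(1,1)
  0 0 0 0 0
  0 7 7 0 0
  0 0 0 0 0
  0 0 0 0 0
After step 5: ants at (1,1),(1,1),(1,2)
  0 0 0 0 0
  0 10 8 0 0
  0 0 0 0 0
  0 0 0 0 0
After step 6: ants at (1,2),(1,2),(1,1)
  0 0 0 0 0
  0 11 11 0 0
  0 0 0 0 0
  0 0 0 0 0

0 0 0 0 0
0 11 11 0 0
0 0 0 0 0
0 0 0 0 0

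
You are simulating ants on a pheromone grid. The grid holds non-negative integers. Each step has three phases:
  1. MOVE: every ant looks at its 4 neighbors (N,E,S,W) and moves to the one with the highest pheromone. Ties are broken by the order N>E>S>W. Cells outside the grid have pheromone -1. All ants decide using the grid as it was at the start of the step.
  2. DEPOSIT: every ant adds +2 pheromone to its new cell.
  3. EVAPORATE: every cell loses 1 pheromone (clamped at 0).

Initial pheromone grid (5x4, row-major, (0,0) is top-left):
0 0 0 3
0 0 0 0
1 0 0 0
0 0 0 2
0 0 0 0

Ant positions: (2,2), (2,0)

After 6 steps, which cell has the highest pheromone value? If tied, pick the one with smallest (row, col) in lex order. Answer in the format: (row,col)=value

Step 1: ant0:(2,2)->N->(1,2) | ant1:(2,0)->N->(1,0)
  grid max=2 at (0,3)
Step 2: ant0:(1,2)->N->(0,2) | ant1:(1,0)->N->(0,0)
  grid max=1 at (0,0)
Step 3: ant0:(0,2)->E->(0,3) | ant1:(0,0)->E->(0,1)
  grid max=2 at (0,3)
Step 4: ant0:(0,3)->S->(1,3) | ant1:(0,1)->E->(0,2)
  grid max=1 at (0,2)
Step 5: ant0:(1,3)->N->(0,3) | ant1:(0,2)->E->(0,3)
  grid max=4 at (0,3)
Step 6: ant0:(0,3)->S->(1,3) | ant1:(0,3)->S->(1,3)
  grid max=3 at (0,3)
Final grid:
  0 0 0 3
  0 0 0 3
  0 0 0 0
  0 0 0 0
  0 0 0 0
Max pheromone 3 at (0,3)

Answer: (0,3)=3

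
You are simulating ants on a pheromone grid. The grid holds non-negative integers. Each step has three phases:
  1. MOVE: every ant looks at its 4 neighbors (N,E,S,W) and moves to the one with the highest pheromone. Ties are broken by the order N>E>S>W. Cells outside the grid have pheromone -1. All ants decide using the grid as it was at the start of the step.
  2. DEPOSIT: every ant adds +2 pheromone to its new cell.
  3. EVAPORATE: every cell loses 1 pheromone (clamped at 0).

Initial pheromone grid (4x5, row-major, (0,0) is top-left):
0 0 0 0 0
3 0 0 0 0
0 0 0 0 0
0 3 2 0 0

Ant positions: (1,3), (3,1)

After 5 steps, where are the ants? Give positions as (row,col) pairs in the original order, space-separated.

Step 1: ant0:(1,3)->N->(0,3) | ant1:(3,1)->E->(3,2)
  grid max=3 at (3,2)
Step 2: ant0:(0,3)->E->(0,4) | ant1:(3,2)->W->(3,1)
  grid max=3 at (3,1)
Step 3: ant0:(0,4)->S->(1,4) | ant1:(3,1)->E->(3,2)
  grid max=3 at (3,2)
Step 4: ant0:(1,4)->N->(0,4) | ant1:(3,2)->W->(3,1)
  grid max=3 at (3,1)
Step 5: ant0:(0,4)->S->(1,4) | ant1:(3,1)->E->(3,2)
  grid max=3 at (3,2)

(1,4) (3,2)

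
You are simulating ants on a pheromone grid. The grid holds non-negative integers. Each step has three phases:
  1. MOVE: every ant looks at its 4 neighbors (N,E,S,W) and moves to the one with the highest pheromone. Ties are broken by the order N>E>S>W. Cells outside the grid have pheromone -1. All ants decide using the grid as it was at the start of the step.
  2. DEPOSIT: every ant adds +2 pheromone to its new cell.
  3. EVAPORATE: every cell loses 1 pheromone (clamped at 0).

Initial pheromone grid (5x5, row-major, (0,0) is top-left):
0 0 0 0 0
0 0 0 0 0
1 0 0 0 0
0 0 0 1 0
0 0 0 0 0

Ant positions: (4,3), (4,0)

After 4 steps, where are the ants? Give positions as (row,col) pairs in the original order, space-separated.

Step 1: ant0:(4,3)->N->(3,3) | ant1:(4,0)->N->(3,0)
  grid max=2 at (3,3)
Step 2: ant0:(3,3)->N->(2,3) | ant1:(3,0)->N->(2,0)
  grid max=1 at (2,0)
Step 3: ant0:(2,3)->S->(3,3) | ant1:(2,0)->N->(1,0)
  grid max=2 at (3,3)
Step 4: ant0:(3,3)->N->(2,3) | ant1:(1,0)->N->(0,0)
  grid max=1 at (0,0)

(2,3) (0,0)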